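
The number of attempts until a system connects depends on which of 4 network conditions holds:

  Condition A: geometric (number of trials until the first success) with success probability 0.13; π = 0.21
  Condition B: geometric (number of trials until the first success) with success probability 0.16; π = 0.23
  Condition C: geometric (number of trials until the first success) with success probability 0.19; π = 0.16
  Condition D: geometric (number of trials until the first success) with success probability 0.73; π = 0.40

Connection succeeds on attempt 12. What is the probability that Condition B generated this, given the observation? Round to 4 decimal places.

Apply Bayes' rule: the posterior for each component is proportional to its prior times its likelihood at x.
Component likelihoods at x = 12:
  f_A = 0.13·(1−0.13)^11 = 0.13·0.216128 = 0.0280967
  f_B = 0.16·(1−0.16)^11 = 0.16·0.146917 = 0.0235067
  f_C = 0.19·(1−0.19)^11 = 0.19·0.0984771 = 0.0187106
  f_D = 0.73·(1−0.73)^11 = 0.73·5.55906e-07 = 4.05811e-07
Multiply by the mixture weights:
  w_A·f_A = 0.21 × 0.0280967 = 0.0059003
  w_B·f_B = 0.23 × 0.0235067 = 0.00540655
  w_C·f_C = 0.16 × 0.0187106 = 0.0029937
  w_D·f_D = 0.40 × 4.05811e-07 = 1.62325e-07
Normaliser: 0.0059003 + 0.00540655 + 0.0029937 + 1.62325e-07 = 0.0143007
Responsibility of Condition B: 0.00540655 / 0.0143007 ≈ 0.3781

0.3781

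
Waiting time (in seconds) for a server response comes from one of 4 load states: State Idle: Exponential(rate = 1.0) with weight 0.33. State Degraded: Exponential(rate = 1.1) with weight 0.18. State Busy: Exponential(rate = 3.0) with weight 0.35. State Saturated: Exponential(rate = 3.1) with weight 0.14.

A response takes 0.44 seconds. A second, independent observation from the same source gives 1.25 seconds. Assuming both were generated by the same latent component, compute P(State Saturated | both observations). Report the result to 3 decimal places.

0.059

P(component k | x) = π_k·f_k(x) / marginal(x), where marginal(x) = Σ_j π_j·f_j(x).
Since both observations come from the same component, the likelihood for component k is f_k(x₁)·f_k(x₂).
  L_Idle = [0.644036] × [0.286505] = 0.18452
  L_Degraded = [0.677945] × [0.278124] = 0.188552
  L_Busy = [0.801406] × [0.0705532] = 0.0565418
  L_Saturated = [0.792472] × [0.0643384] = 0.0509864
Multiply by the mixture weights:
  π_Idle·L_Idle = 0.33 × 0.18452 = 0.0608914
  π_Degraded·L_Degraded = 0.18 × 0.188552 = 0.0339394
  π_Busy·L_Busy = 0.35 × 0.0565418 = 0.0197896
  π_Saturated·L_Saturated = 0.14 × 0.0509864 = 0.0071381
Evidence: 0.0608914 + 0.0339394 + 0.0197896 + 0.0071381 = 0.121759
P(State Saturated | x) = 0.0071381 / 0.121759 ≈ 0.059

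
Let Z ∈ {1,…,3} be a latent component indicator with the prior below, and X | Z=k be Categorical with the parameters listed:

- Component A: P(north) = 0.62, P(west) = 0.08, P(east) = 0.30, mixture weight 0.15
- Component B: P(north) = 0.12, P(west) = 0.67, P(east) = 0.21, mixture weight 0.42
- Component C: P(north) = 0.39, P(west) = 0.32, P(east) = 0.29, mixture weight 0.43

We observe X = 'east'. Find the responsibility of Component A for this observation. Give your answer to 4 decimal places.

0.1745

By Bayes' theorem, P(k | x) = π_k f_k(x) / Σ_j π_j f_j(x).
Evaluate each component's likelihood at the observed value:
  p_A = 0.3
  p_B = 0.21
  p_C = 0.29
Prior × likelihood for each component:
  π_A·p_A = 0.15 × 0.3 = 0.045
  π_B·p_B = 0.42 × 0.21 = 0.0882
  π_C·p_C = 0.43 × 0.29 = 0.1247
Evidence: 0.045 + 0.0882 + 0.1247 = 0.2579
Responsibility of Component A: 0.045 / 0.2579 ≈ 0.1745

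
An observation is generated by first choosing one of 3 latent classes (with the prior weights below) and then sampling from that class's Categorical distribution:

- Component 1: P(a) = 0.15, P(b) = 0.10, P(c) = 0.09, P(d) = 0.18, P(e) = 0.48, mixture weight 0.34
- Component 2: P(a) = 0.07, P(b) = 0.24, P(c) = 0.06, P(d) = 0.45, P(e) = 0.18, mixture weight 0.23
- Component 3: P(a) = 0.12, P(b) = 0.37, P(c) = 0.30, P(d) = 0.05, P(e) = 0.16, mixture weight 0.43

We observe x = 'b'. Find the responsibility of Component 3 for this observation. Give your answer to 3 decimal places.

By Bayes' theorem, P(k | x) = π_k f_k(x) / Σ_j π_j f_j(x).
Evaluate each component's likelihood at the observed value:
  p_1 = P(b | comp) = 0.10
  p_2 = P(b | comp) = 0.24
  p_3 = P(b | comp) = 0.37
Prior × likelihood for each component:
  π_1·p_1 = 0.34 × 0.1 = 0.034
  π_2·p_2 = 0.23 × 0.24 = 0.0552
  π_3·p_3 = 0.43 × 0.37 = 0.1591
Marginal: 0.034 + 0.0552 + 0.1591 = 0.2483
P(Component 3 | the observation) ≈ 0.641

0.641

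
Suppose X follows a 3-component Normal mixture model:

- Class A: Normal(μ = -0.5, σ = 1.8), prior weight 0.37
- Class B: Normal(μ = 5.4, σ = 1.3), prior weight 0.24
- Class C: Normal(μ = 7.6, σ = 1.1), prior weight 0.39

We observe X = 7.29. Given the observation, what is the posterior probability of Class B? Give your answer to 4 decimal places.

0.1585

Apply Bayes' rule: the posterior for each component is proportional to its prior times its likelihood at x.
Evaluate each component's likelihood at the observed value:
  L_A = 1.89908e-05
  L_B = 0.106657
  L_C = 0.348555
Prior × likelihood for each component:
  P(Z=A)·L_A = 0.37 × 1.89908e-05 = 7.0266e-06
  P(Z=B)·L_B = 0.24 × 0.106657 = 0.0255977
  P(Z=C)·L_C = 0.39 × 0.348555 = 0.135936
Denominator: 7.0266e-06 + 0.0255977 + 0.135936 = 0.161541
Responsibility of Class B: 0.0255977 / 0.161541 ≈ 0.1585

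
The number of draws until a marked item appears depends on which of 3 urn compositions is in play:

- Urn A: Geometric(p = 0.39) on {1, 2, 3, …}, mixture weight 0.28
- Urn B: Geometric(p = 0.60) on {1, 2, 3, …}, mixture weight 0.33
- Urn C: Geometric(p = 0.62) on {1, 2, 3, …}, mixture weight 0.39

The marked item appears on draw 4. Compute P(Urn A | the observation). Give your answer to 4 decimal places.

0.4886

P(component k | x) = π_k·f_k(x) / marginal(x), where marginal(x) = Σ_j π_j·f_j(x).
Evaluate each component's likelihood at the observed value:
  f_A = 0.39·(1−0.39)^3 = 0.39·0.226981 = 0.0885226
  f_B = 0.60·(1−0.60)^3 = 0.60·0.064 = 0.0384
  f_C = 0.62·(1−0.62)^3 = 0.62·0.054872 = 0.0340206
Multiply by the mixture weights:
  π_A·f_A = 0.28 × 0.0885226 = 0.0247863
  π_B·f_B = 0.33 × 0.0384 = 0.012672
  π_C·f_C = 0.39 × 0.0340206 = 0.013268
Marginal: 0.0247863 + 0.012672 + 0.013268 = 0.0507264
P(Urn A | the observation) = 0.0247863 / 0.0507264 ≈ 0.4886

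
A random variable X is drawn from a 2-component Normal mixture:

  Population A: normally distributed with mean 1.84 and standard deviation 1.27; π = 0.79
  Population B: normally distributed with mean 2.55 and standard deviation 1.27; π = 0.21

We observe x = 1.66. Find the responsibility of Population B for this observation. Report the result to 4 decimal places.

0.1736

Posterior ∝ prior × likelihood, so P(k | x) ∝ π_k f_k(x); normalise over all components.
Normal densities:
  L_A = (1/(1.27·√(2π)))·exp(−(1.66−1.84)²/(2·1.27²)) = 0.314128·exp(-0.01004) = 0.310988
  L_B = (1/(1.27·√(2π)))·exp(−(1.66−2.55)²/(2·1.27²)) = 0.314128·exp(-0.24555) = 0.245734
Multiply by the mixture weights:
  π_A·L_A = 0.79 × 0.310988 = 0.245681
  π_B·L_B = 0.21 × 0.245734 = 0.0516041
Denominator: 0.245681 + 0.0516041 = 0.297285
Responsibility of Population B: 0.0516041 / 0.297285 ≈ 0.1736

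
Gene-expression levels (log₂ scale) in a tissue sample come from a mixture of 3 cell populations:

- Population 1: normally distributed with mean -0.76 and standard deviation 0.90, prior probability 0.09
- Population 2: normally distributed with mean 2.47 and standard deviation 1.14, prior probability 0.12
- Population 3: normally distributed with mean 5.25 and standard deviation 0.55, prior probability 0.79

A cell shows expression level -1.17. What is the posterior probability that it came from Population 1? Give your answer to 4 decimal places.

0.9929

Posterior ∝ prior × likelihood, so P(k | x) ∝ π_k f_k(x); normalise over all components.
Normal densities:
  f_1 = (1/(0.90·√(2π)))·exp(−(-1.17−-0.76)²/(2·0.90²)) = 0.443269·exp(-0.10377) = 0.399579
  f_2 = (1/(1.14·√(2π)))·exp(−(-1.17−2.47)²/(2·1.14²)) = 0.349949·exp(-5.09757) = 0.00213875
  f_3 = (1/(0.55·√(2π)))·exp(−(-1.17−5.25)²/(2·0.55²)) = 0.725350·exp(-68.12628) = 1.87793e-30
Weight by the priors:
  π_1·f_1 = 0.09 × 0.399579 = 0.0359621
  π_2·f_2 = 0.12 × 0.00213875 = 0.00025665
  π_3·f_3 = 0.79 × 1.87793e-30 = 1.48356e-30
Normaliser: 0.0359621 + 0.00025665 + 1.48356e-30 = 0.0362188
Responsibility of Population 1: 0.0359621 / 0.0362188 ≈ 0.9929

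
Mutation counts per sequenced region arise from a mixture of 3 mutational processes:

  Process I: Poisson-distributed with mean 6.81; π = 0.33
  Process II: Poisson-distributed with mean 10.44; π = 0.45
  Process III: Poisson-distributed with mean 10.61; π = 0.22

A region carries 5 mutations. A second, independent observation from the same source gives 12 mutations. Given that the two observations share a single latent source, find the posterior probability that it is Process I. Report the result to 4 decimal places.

0.3339

P(component k | x) = π_k·f_k(x) / marginal(x), where marginal(x) = Σ_j π_j·f_j(x).
Since both observations come from the same component, the likelihood for component k is f_k(x₁)·f_k(x₂).
  p_I = [0.134589] × [0.0229025] = 0.00308242
  p_II = [0.0302195] × [0.102337] = 0.00309258
  p_III = [0.0276396] × [0.104805] = 0.00289677
Multiply by the mixture weights:
  π_I·p_I = 0.33 × 0.00308242 = 0.0010172
  π_II·p_II = 0.45 × 0.00309258 = 0.00139166
  π_III·p_III = 0.22 × 0.00289677 = 0.00063729
Marginal: 0.0010172 + 0.00139166 + 0.00063729 = 0.00304615
P(Process I | data) ≈ 0.3339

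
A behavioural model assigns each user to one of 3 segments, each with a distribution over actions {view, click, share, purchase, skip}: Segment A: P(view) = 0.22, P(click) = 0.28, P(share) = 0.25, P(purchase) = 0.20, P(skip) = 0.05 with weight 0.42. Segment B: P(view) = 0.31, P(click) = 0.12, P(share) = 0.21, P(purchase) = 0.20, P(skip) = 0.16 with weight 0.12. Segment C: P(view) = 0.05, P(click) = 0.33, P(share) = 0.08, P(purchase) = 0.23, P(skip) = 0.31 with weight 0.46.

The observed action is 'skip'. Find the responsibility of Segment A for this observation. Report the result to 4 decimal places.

0.1149

Apply Bayes' rule: the posterior for each component is proportional to its prior times its likelihood at x.
Categorical probabilities:
  p_A = P(skip | comp) = 0.05
  p_B = P(skip | comp) = 0.16
  p_C = P(skip | comp) = 0.31
Multiply by the mixture weights:
  π_A·p_A = 0.42 × 0.05 = 0.021
  π_B·p_B = 0.12 × 0.16 = 0.0192
  π_C·p_C = 0.46 × 0.31 = 0.1426
Normaliser: 0.021 + 0.0192 + 0.1426 = 0.1828
P(Segment A | data) = 0.021 / 0.1828 ≈ 0.1149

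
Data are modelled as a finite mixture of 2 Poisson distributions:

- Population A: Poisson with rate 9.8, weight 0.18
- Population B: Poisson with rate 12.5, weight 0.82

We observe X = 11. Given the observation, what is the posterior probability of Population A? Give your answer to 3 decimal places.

The responsibility of component k is P(Z=k) f_k(x) divided by Σ_j P(Z=j) f_j(x).
Evaluate each component's likelihood at the observed value:
  f_A = e^(−9.8)·9.8^11/11! = 0.111236
  f_B = e^(−12.5)·12.5^11/11! = 0.108686
Weight by the priors:
  P(Z=A)·f_A = 0.18 × 0.111236 = 0.0200225
  P(Z=B)·f_B = 0.82 × 0.108686 = 0.0891225
Normaliser: 0.0200225 + 0.0891225 = 0.109145
Responsibility of Population A: 0.0200225 / 0.109145 ≈ 0.183

0.183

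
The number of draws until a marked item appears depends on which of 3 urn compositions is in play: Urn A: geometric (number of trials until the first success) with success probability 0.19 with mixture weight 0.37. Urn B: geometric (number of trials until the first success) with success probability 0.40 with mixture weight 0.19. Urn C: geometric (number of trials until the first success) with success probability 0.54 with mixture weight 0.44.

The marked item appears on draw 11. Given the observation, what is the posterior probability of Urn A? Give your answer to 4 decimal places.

0.9385

Posterior ∝ prior × likelihood, so P(k | x) ∝ π_k f_k(x); normalise over all components.
Evaluate each component's likelihood at the observed value:
  f_A = 0.19·(1−0.19)^10 = 0.19·0.121577 = 0.0230996
  f_B = 0.40·(1−0.40)^10 = 0.40·0.00604662 = 0.00241865
  f_C = 0.54·(1−0.54)^10 = 0.54·0.000424207 = 0.000229072
Unnormalised posteriors:
  π_A·f_A = 0.37 × 0.0230996 = 0.00854684
  π_B·f_B = 0.19 × 0.00241865 = 0.000459543
  π_C·f_C = 0.44 × 0.000229072 = 0.000100792
Marginal: 0.00854684 + 0.000459543 + 0.000100792 = 0.00910717
Responsibility of Urn A: 0.00854684 / 0.00910717 ≈ 0.9385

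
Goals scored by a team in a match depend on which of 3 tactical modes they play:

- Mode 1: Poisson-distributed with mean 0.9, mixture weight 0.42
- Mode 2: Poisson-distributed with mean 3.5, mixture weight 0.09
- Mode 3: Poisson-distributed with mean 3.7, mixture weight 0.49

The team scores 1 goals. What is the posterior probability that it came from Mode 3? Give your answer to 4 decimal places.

0.2155

Posterior ∝ prior × likelihood, so P(k | x) ∝ P(Z=k) f_k(x); normalise over all components.
Poisson probabilities:
  L_1 = e^(−0.9)·0.9^1/1! = 0.365913
  L_2 = e^(−3.5)·3.5^1/1! = 0.105691
  L_3 = e^(−3.7)·3.7^1/1! = 0.091477
Multiply by the mixture weights:
  P(Z=1)·L_1 = 0.42 × 0.365913 = 0.153683
  P(Z=2)·L_2 = 0.09 × 0.105691 = 0.00951218
  P(Z=3)·L_3 = 0.49 × 0.091477 = 0.0448238
Evidence: 0.153683 + 0.00951218 + 0.0448238 = 0.208019
So the posterior for Mode 3 is 0.0448238 / 0.208019 ≈ 0.2155.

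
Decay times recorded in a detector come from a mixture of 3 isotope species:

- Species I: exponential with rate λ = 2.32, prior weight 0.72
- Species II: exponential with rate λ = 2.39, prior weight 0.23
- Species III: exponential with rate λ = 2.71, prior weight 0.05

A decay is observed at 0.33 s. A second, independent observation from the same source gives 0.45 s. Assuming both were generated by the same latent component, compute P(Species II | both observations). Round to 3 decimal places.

By Bayes' theorem, P(k | x) = w_k f_k(x) / Σ_j w_j f_j(x).
Since both observations come from the same component, the likelihood for component k is f_k(x₁)·f_k(x₂).
  L_I = [1.07893] × [0.816741] = 0.881204
  L_II = [1.0861] × [0.815294] = 0.885491
  L_III = [1.1081] × [0.800474] = 0.887007
Weight by the priors:
  w_I·L_I = 0.72 × 0.881204 = 0.634467
  w_II·L_II = 0.23 × 0.885491 = 0.203663
  w_III·L_III = 0.05 × 0.887007 = 0.0443503
Marginal: 0.634467 + 0.203663 + 0.0443503 = 0.88248
Responsibility of Species II: 0.203663 / 0.88248 ≈ 0.231

0.231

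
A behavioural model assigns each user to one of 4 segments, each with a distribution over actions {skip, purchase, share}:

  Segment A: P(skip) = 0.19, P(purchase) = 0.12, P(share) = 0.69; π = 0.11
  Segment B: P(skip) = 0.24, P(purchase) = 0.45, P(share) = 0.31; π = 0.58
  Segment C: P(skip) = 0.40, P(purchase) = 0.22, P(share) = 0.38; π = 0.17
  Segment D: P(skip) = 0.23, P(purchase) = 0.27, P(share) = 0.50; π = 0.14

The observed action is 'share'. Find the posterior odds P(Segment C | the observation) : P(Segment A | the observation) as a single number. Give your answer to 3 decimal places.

0.851

Since P(k|x) ∝ π_k f_k(x), the posterior odds are π_i f_i(x) / (π_j f_j(x)).
Categorical probabilities:
  L_A = P(share | comp) = 0.69
  L_B = P(share | comp) = 0.31
  L_C = P(share | comp) = 0.38
  L_D = P(share | comp) = 0.50
Odds = (0.17/0.11) × (0.38/0.69) = 1.54545 × 0.550725 ≈ 0.851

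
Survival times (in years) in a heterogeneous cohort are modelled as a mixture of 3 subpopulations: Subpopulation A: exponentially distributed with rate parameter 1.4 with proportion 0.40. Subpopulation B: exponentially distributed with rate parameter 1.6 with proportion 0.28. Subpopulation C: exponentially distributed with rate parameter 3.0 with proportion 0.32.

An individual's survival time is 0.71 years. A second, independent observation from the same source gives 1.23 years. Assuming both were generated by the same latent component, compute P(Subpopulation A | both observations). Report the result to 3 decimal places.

P(component k | x) = w_k·f_k(x) / marginal(x), where marginal(x) = Σ_j w_j·f_j(x).
Since both observations come from the same component, the likelihood for component k is f_k(x₁)·f_k(x₂).
  p_A = [1.4·e^(−1.4·0.71) = 1.4·e^(−0.9940) = 0.518131] × [0.250192] = 0.129632
  p_B = [1.6·e^(−1.6·0.71) = 1.6·e^(−1.1360) = 0.513761] × [0.223578] = 0.114866
  p_C = [3.0·e^(−3.0·0.71) = 3.0·e^(−2.1300) = 0.356512] × [0.074916] = 0.0267084
Weight by the priors:
  w_A·p_A = 0.40 × 0.129632 = 0.0518528
  w_B·p_B = 0.28 × 0.114866 = 0.0321624
  w_C·p_C = 0.32 × 0.0267084 = 0.0085467
Marginal: 0.0518528 + 0.0321624 + 0.0085467 = 0.0925619
Responsibility of Subpopulation A: 0.0518528 / 0.0925619 ≈ 0.560

0.560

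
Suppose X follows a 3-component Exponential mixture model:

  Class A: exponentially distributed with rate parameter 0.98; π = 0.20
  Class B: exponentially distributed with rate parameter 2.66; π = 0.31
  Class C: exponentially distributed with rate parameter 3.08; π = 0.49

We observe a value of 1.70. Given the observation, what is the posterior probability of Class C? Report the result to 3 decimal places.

0.149

By Bayes' theorem, P(k | x) = P(Z=k) f_k(x) / Σ_j P(Z=j) f_j(x).
Evaluate each component's likelihood at the observed value:
  L_A = 0.98·e^(−0.98·1.70) = 0.98·e^(−1.6660) = 0.185222
  L_B = 2.66·e^(−2.66·1.70) = 2.66·e^(−4.5220) = 0.0289069
  L_C = 3.08·e^(−3.08·1.70) = 3.08·e^(−5.2360) = 0.0163902
Unnormalised posteriors:
  P(Z=A)·L_A = 0.20 × 0.185222 = 0.0370443
  P(Z=B)·L_B = 0.31 × 0.0289069 = 0.00896115
  P(Z=C)·L_C = 0.49 × 0.0163902 = 0.00803121
Denominator: 0.0370443 + 0.00896115 + 0.00803121 = 0.0540367
P(Class C | x) ≈ 0.149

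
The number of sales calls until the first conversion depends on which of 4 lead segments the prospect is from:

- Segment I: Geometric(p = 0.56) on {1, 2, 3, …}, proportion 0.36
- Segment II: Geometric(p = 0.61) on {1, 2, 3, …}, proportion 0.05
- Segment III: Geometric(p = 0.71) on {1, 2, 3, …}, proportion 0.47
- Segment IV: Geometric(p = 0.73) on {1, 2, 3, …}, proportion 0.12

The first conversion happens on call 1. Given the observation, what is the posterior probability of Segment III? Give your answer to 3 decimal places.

0.511

By Bayes' theorem, P(k | x) = w_k f_k(x) / Σ_j w_j f_j(x).
Evaluate each component's likelihood at the observed value:
  p_I = 0.56·(1−0.56)^0 = 0.56·1 = 0.56
  p_II = 0.61·(1−0.61)^0 = 0.61·1 = 0.61
  p_III = 0.71·(1−0.71)^0 = 0.71·1 = 0.71
  p_IV = 0.73·(1−0.73)^0 = 0.73·1 = 0.73
Weight by the priors:
  w_I·p_I = 0.36 × 0.56 = 0.2016
  w_II·p_II = 0.05 × 0.61 = 0.0305
  w_III·p_III = 0.47 × 0.71 = 0.3337
  w_IV·p_IV = 0.12 × 0.73 = 0.0876
Normaliser: 0.2016 + 0.0305 + 0.3337 + 0.0876 = 0.6534
So the posterior for Segment III is 0.3337 / 0.6534 ≈ 0.511.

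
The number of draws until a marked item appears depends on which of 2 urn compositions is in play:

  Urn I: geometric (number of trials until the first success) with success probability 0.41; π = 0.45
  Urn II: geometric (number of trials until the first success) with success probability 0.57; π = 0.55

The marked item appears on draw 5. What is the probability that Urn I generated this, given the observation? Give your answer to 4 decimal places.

0.6759

P(component k | x) = π_k·f_k(x) / marginal(x), where marginal(x) = Σ_j π_j·f_j(x).
Geometric probabilities:
  p_I = 0.41·(1−0.41)^4 = 0.41·0.121174 = 0.0496812
  p_II = 0.57·(1−0.57)^4 = 0.57·0.034188 = 0.0194872
Multiply by the mixture weights:
  π_I·p_I = 0.45 × 0.0496812 = 0.0223565
  π_II·p_II = 0.55 × 0.0194872 = 0.0107179
Evidence: 0.0223565 + 0.0107179 = 0.0330745
P(Urn I | the observation) ≈ 0.6759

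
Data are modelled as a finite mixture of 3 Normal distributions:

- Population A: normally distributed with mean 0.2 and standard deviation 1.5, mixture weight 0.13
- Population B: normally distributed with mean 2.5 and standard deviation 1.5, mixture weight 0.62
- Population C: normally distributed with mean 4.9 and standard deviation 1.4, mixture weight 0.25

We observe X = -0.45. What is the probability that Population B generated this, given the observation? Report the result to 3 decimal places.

The responsibility of component k is P(Z=k) f_k(x) divided by Σ_j P(Z=j) f_j(x).
Evaluate each component's likelihood at the observed value:
  f_A = (1/(1.5·√(2π)))·exp(−(-0.45−0.2)²/(2·1.5²)) = 0.265962·exp(-0.09389) = 0.242127
  f_B = (1/(1.5·√(2π)))·exp(−(-0.45−2.5)²/(2·1.5²)) = 0.265962·exp(-1.93389) = 0.038454
  f_C = (1/(1.4·√(2π)))·exp(−(-0.45−4.9)²/(2·1.4²)) = 0.284959·exp(-7.30166) = 0.000192182
Unnormalised posteriors:
  P(Z=A)·f_A = 0.13 × 0.242127 = 0.0314765
  P(Z=B)·f_B = 0.62 × 0.038454 = 0.0238415
  P(Z=C)·f_C = 0.25 × 0.000192182 = 4.80454e-05
Sum: 0.0314765 + 0.0238415 + 4.80454e-05 = 0.055366
So the posterior for Population B is 0.0238415 / 0.055366 ≈ 0.431.

0.431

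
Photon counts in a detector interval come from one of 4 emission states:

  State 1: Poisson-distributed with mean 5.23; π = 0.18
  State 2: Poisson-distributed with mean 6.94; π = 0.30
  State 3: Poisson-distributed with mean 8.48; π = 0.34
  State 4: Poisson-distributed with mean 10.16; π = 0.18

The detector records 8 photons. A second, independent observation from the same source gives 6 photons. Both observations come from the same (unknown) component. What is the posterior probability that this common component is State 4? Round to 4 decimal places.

0.0826

By Bayes' theorem, P(k | x) = w_k f_k(x) / Σ_j w_j f_j(x).
Since both observations come from the same component, the likelihood for component k is f_k(x₁)·f_k(x₂).
  p_1 = [e^(−5.23)·5.23^8/8! = 0.0743246] × [0.152166] = 0.0113097
  p_2 = [e^(−6.94)·6.94^8/8! = 0.129226] × [0.150252] = 0.0194166
  p_3 = [e^(−8.48)·8.48^8/8! = 0.137667] × [0.107208] = 0.0147589
  p_4 = [e^(−10.16)·10.16^8/8! = 0.108942] × [0.0591014] = 0.00643865
Multiply by the mixture weights:
  w_1·p_1 = 0.18 × 0.0113097 = 0.00203574
  w_2·p_2 = 0.30 × 0.0194166 = 0.00582497
  w_3·p_3 = 0.34 × 0.0147589 = 0.00501803
  w_4·p_4 = 0.18 × 0.00643865 = 0.00115896
Marginal: 0.00203574 + 0.00582497 + 0.00501803 + 0.00115896 = 0.0140377
Responsibility of State 4: 0.00115896 / 0.0140377 ≈ 0.0826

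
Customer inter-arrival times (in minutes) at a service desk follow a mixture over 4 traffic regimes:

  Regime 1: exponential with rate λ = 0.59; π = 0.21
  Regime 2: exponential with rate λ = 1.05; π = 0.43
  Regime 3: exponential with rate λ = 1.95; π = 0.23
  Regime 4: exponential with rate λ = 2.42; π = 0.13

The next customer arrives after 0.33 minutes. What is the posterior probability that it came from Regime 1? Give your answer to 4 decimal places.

Posterior ∝ prior × likelihood, so P(k | x) ∝ w_k f_k(x); normalise over all components.
Evaluate each component's likelihood at the observed value:
  L_1 = 0.59·e^(−0.59·0.33) = 0.59·e^(−0.1947) = 0.485618
  L_2 = 1.05·e^(−1.05·0.33) = 1.05·e^(−0.3465) = 0.742517
  L_3 = 1.95·e^(−1.95·0.33) = 1.95·e^(−0.6435) = 1.02463
  L_4 = 2.42·e^(−2.42·0.33) = 2.42·e^(−0.7986) = 1.0889
Prior × likelihood for each component:
  w_1·L_1 = 0.21 × 0.485618 = 0.10198
  w_2·L_2 = 0.43 × 0.742517 = 0.319282
  w_3·L_3 = 0.23 × 1.02463 = 0.235664
  w_4·L_4 = 0.13 × 1.0889 = 0.141557
Normaliser: 0.10198 + 0.319282 + 0.235664 + 0.141557 = 0.798483
So the posterior for Regime 1 is 0.10198 / 0.798483 ≈ 0.1277.

0.1277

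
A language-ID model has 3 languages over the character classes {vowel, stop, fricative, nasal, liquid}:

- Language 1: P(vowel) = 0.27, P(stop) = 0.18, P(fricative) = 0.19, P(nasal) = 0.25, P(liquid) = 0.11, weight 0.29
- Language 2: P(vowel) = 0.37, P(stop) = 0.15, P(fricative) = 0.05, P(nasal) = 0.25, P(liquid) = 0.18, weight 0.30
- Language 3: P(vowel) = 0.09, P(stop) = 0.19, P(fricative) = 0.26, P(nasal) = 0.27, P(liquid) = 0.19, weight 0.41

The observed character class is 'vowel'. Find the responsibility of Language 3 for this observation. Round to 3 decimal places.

Posterior ∝ prior × likelihood, so P(k | x) ∝ w_k f_k(x); normalise over all components.
Component likelihoods at x = 'vowel':
  L_1 = P(vowel | comp) = 0.27
  L_2 = P(vowel | comp) = 0.37
  L_3 = P(vowel | comp) = 0.09
Unnormalised posteriors:
  w_1·L_1 = 0.29 × 0.27 = 0.0783
  w_2·L_2 = 0.30 × 0.37 = 0.111
  w_3·L_3 = 0.41 × 0.09 = 0.0369
Denominator: 0.0783 + 0.111 + 0.0369 = 0.2262
So the posterior for Language 3 is 0.0369 / 0.2262 ≈ 0.163.

0.163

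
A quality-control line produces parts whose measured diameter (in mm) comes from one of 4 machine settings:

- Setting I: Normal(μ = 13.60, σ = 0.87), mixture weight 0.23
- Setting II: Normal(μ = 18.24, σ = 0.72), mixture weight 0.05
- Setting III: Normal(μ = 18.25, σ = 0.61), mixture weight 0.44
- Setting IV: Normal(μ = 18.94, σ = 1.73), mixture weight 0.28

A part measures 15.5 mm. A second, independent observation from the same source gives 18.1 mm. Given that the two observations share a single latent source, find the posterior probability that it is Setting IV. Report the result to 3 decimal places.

Apply Bayes' rule: the posterior for each component is proportional to its prior times its likelihood at x.
Since both observations come from the same component, the likelihood for component k is f_k(x₁)·f_k(x₂).
  p_I = [0.0422393] × [7.10989e-07] = 3.00317e-08
  p_II = [0.000397005] × [0.54371] = 0.000215856
  p_III = [2.52531e-05] × [0.634527] = 1.60238e-05
  p_IV = [0.0319365] × [0.20496] = 0.00654572
Multiply by the mixture weights:
  π_I·p_I = 0.23 × 3.00317e-08 = 6.90729e-09
  π_II·p_II = 0.05 × 0.000215856 = 1.07928e-05
  π_III·p_III = 0.44 × 1.60238e-05 = 7.05046e-06
  π_IV·p_IV = 0.28 × 0.00654572 = 0.0018328
Evidence: 6.90729e-09 + 1.07928e-05 + 7.05046e-06 + 0.0018328 = 0.00185065
Responsibility of Setting IV: 0.0018328 / 0.00185065 ≈ 0.990

0.990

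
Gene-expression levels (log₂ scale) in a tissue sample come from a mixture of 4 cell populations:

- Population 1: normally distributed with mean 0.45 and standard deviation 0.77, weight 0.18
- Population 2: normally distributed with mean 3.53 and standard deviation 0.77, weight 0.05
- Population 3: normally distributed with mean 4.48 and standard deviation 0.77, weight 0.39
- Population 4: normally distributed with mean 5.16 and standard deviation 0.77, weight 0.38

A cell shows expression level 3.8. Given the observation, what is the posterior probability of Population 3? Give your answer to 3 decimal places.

The responsibility of component k is P(Z=k) f_k(x) divided by Σ_j P(Z=j) f_j(x).
Evaluate each component's likelihood at the observed value:
  p_1 = 4.01998e-05
  p_2 = 0.487214
  p_3 = 0.350806
  p_4 = 0.108896
Multiply by the mixture weights:
  P(Z=1)·p_1 = 0.18 × 4.01998e-05 = 7.23596e-06
  P(Z=2)·p_2 = 0.05 × 0.487214 = 0.0243607
  P(Z=3)·p_3 = 0.39 × 0.350806 = 0.136814
  P(Z=4)·p_4 = 0.38 × 0.108896 = 0.0413804
Marginal: 7.23596e-06 + 0.0243607 + 0.136814 + 0.0413804 = 0.202563
P(Population 3 | the observation) ≈ 0.675

0.675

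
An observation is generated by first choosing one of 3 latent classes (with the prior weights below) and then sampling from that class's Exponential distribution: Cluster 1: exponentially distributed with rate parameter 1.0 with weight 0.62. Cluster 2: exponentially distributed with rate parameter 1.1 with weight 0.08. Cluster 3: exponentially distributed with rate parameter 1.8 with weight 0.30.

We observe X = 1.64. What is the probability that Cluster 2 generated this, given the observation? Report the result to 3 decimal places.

0.089

By Bayes' theorem, P(k | x) = w_k f_k(x) / Σ_j w_j f_j(x).
Exponential densities:
  L_1 = 0.19398
  L_2 = 0.181103
  L_3 = 0.0940232
Prior × likelihood for each component:
  w_1·L_1 = 0.62 × 0.19398 = 0.120268
  w_2·L_2 = 0.08 × 0.181103 = 0.0144882
  w_3·L_3 = 0.30 × 0.0940232 = 0.028207
Evidence: 0.120268 + 0.0144882 + 0.028207 = 0.162963
P(Cluster 2 | the observation) = 0.0144882 / 0.162963 ≈ 0.089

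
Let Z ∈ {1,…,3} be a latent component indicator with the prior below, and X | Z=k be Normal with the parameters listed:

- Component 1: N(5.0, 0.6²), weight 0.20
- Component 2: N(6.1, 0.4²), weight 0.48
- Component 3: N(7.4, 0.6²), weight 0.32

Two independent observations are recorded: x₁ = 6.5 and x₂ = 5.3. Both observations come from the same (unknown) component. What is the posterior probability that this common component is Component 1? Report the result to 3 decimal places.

Apply Bayes' rule: the posterior for each component is proportional to its prior times its likelihood at x.
Since both observations come from the same component, the likelihood for component k is f_k(x₁)·f_k(x₂).
  p_1 = [(1/(0.6·√(2π)))·exp(−(6.5−5.0)²/(2·0.6²)) = 0.664904·exp(-3.12500) = 0.0292138] × [0.586776] = 0.017142
  p_2 = [(1/(0.4·√(2π)))·exp(−(6.5−6.1)²/(2·0.4²)) = 0.997356·exp(-0.50000) = 0.604927] × [0.134977] = 0.0816515
  p_3 = [(1/(0.6·√(2π)))·exp(−(6.5−7.4)²/(2·0.6²)) = 0.664904·exp(-1.12500) = 0.215863] × [0.00145447] = 0.000313966
Unnormalised posteriors:
  w_1·p_1 = 0.20 × 0.017142 = 0.00342839
  w_2·p_2 = 0.48 × 0.0816515 = 0.0391927
  w_3·p_3 = 0.32 × 0.000313966 = 0.000100469
Denominator: 0.00342839 + 0.0391927 + 0.000100469 = 0.0427216
P(Component 1 | x₁, x₂) = 0.00342839 / 0.0427216 ≈ 0.080

0.080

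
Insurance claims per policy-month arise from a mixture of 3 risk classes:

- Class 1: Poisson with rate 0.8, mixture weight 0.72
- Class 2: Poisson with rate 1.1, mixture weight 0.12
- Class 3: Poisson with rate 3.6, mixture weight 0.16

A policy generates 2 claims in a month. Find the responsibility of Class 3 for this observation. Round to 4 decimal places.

0.1816

By Bayes' theorem, P(k | x) = π_k f_k(x) / Σ_j π_j f_j(x).
Evaluate each component's likelihood at the observed value:
  f_1 = 0.143785
  f_2 = 0.201387
  f_3 = 0.177058
Prior × likelihood for each component:
  π_1·f_1 = 0.72 × 0.143785 = 0.103525
  π_2·f_2 = 0.12 × 0.201387 = 0.0241664
  π_3·f_3 = 0.16 × 0.177058 = 0.0283292
Denominator: 0.103525 + 0.0241664 + 0.0283292 = 0.156021
So the posterior for Class 3 is 0.0283292 / 0.156021 ≈ 0.1816.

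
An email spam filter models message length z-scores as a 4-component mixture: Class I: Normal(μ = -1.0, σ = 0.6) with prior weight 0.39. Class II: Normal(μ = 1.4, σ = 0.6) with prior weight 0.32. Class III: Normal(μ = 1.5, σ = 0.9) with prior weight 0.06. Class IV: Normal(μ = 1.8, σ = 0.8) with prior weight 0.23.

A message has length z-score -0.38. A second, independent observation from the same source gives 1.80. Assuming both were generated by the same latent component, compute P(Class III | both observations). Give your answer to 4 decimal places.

Apply Bayes' rule: the posterior for each component is proportional to its prior times its likelihood at x.
Since both observations come from the same component, the likelihood for component k is f_k(x₁)·f_k(x₂).
  f_I = [0.389847] × [1.24101e-05] = 4.83803e-06
  f_II = [0.00815872] × [0.532413] = 0.00434381
  f_III = [0.0500213] × [0.419315] = 0.0209747
  f_IV = [0.0121721] × [0.498678] = 0.00606996
Prior × likelihood for each component:
  π_I·f_I = 0.39 × 4.83803e-06 = 1.88683e-06
  π_II·f_II = 0.32 × 0.00434381 = 0.00139002
  π_III·f_III = 0.06 × 0.0209747 = 0.00125848
  π_IV·f_IV = 0.23 × 0.00606996 = 0.00139609
Evidence: 1.88683e-06 + 0.00139002 + 0.00125848 + 0.00139609 = 0.00404648
P(Class III | x₁,x₂) = 0.00125848 / 0.00404648 ≈ 0.3110

0.3110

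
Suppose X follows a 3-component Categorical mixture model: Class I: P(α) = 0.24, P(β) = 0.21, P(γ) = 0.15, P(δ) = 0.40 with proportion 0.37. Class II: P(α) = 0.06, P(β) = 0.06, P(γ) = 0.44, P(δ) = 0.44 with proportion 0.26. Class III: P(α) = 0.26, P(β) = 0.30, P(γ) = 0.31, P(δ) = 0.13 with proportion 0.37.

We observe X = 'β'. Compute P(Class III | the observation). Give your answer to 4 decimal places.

Apply Bayes' rule: the posterior for each component is proportional to its prior times its likelihood at x.
Categorical probabilities:
  p_I = 0.21
  p_II = 0.06
  p_III = 0.3
Weight by the priors:
  P(Z=I)·p_I = 0.37 × 0.21 = 0.0777
  P(Z=II)·p_II = 0.26 × 0.06 = 0.0156
  P(Z=III)·p_III = 0.37 × 0.3 = 0.111
Sum: 0.0777 + 0.0156 + 0.111 = 0.2043
So the posterior for Class III is 0.111 / 0.2043 ≈ 0.5433.

0.5433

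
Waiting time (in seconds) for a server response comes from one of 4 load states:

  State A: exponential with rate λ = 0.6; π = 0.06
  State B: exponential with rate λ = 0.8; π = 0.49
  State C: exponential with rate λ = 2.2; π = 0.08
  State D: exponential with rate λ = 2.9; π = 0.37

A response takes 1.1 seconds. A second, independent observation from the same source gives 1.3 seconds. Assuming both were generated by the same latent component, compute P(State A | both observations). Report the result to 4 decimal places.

The responsibility of component k is w_k f_k(x) divided by Σ_j w_j f_j(x).
Since both observations come from the same component, the likelihood for component k is f_k(x₁)·f_k(x₂).
  p_A = [0.310111] × [0.275044] = 0.085294
  p_B = [0.331826] × [0.282764] = 0.0938285
  p_C = [0.195628] × [0.125991] = 0.0246474
  p_D = [0.119398] × [0.066851] = 0.0079819
Multiply by the mixture weights:
  w_A·p_A = 0.06 × 0.085294 = 0.00511764
  w_B·p_B = 0.49 × 0.0938285 = 0.0459759
  w_C·p_C = 0.08 × 0.0246474 = 0.00197179
  w_D·p_D = 0.37 × 0.0079819 = 0.0029533
Sum: 0.00511764 + 0.0459759 + 0.00197179 + 0.0029533 = 0.0560187
P(State A | x₁,x₂) = 0.00511764 / 0.0560187 ≈ 0.0914

0.0914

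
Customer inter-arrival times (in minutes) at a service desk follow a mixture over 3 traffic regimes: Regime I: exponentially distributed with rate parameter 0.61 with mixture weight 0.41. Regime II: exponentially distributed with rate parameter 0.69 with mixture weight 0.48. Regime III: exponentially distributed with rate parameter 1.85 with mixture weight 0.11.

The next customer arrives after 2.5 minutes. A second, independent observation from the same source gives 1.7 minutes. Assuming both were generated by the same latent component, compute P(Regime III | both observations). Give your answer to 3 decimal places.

By Bayes' theorem, P(k | x) = π_k f_k(x) / Σ_j π_j f_j(x).
Since both observations come from the same component, the likelihood for component k is f_k(x₁)·f_k(x₂).
  L_I = [0.132749] × [0.216255] = 0.0287076
  L_II = [0.122939] × [0.213512] = 0.026249
  L_III = [0.0181368] × [0.0796738] = 0.00144502
Weight by the priors:
  π_I·L_I = 0.41 × 0.0287076 = 0.0117701
  π_II·L_II = 0.48 × 0.026249 = 0.0125995
  π_III·L_III = 0.11 × 0.00144502 = 0.000158953
Evidence: 0.0117701 + 0.0125995 + 0.000158953 = 0.0245286
P(Regime III | data) = 0.000158953 / 0.0245286 ≈ 0.006

0.006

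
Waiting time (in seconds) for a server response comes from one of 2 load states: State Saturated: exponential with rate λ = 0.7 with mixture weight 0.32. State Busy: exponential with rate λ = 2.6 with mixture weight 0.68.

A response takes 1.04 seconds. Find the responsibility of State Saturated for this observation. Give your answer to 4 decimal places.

0.4775

The responsibility of component k is P(Z=k) f_k(x) divided by Σ_j P(Z=j) f_j(x).
Exponential densities:
  f_Saturated = 0.338012
  f_Busy = 0.174037
Multiply by the mixture weights:
  P(Z=Saturated)·f_Saturated = 0.32 × 0.338012 = 0.108164
  P(Z=Busy)·f_Busy = 0.68 × 0.174037 = 0.118345
Evidence: 0.108164 + 0.118345 = 0.226509
Responsibility of State Saturated: 0.108164 / 0.226509 ≈ 0.4775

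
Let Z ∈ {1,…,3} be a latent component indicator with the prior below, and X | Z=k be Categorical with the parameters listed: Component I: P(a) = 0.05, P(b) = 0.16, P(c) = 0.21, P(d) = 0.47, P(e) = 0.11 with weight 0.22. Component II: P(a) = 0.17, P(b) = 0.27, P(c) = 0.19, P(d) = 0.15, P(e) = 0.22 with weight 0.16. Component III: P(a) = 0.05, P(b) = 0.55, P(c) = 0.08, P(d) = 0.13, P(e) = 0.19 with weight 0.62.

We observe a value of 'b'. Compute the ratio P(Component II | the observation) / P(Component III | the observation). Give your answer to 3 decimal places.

0.127

Only the two components matter; the odds are (P(Z=i) f_i(x)) / (P(Z=j) f_j(x)).
Component likelihoods at x = 'b':
  f_I = 0.16
  f_II = 0.27
  f_III = 0.55
Posterior odds = (P(Z=II)·f_II) / (P(Z=III)·f_III) = (0.16·0.27) / (0.62·0.55) = 0.0432 / 0.341 ≈ 0.127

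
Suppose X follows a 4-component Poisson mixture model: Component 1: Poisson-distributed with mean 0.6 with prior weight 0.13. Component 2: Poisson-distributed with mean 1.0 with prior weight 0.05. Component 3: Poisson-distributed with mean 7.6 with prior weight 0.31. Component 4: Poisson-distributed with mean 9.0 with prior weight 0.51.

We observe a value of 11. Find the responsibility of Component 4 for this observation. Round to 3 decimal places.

0.723

The responsibility of component k is P(Z=k) f_k(x) divided by Σ_j P(Z=j) f_j(x).
Component likelihoods at x = 11:
  L_1 = 4.98806e-11
  L_2 = 9.21616e-09
  L_3 = 0.061257
  L_4 = 0.0970201
Unnormalised posteriors:
  P(Z=1)·L_1 = 0.13 × 4.98806e-11 = 6.48447e-12
  P(Z=2)·L_2 = 0.05 × 9.21616e-09 = 4.60808e-10
  P(Z=3)·L_3 = 0.31 × 0.061257 = 0.0189897
  P(Z=4)·L_4 = 0.51 × 0.0970201 = 0.0494802
Sum: 6.48447e-12 + 4.60808e-10 + 0.0189897 + 0.0494802 = 0.0684699
P(Component 4 | the observation) = 0.0494802 / 0.0684699 ≈ 0.723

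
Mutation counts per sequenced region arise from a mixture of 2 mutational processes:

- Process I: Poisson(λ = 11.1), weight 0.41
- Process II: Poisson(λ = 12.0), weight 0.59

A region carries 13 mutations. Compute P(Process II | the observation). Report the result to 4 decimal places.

P(component k | x) = π_k·f_k(x) / marginal(x), where marginal(x) = Σ_j π_j·f_j(x).
Evaluate each component's likelihood at the observed value:
  L_I = e^(−11.1)·11.1^13/13! = 0.0942431
  L_II = e^(−12.0)·12.0^13/13! = 0.10557
Weight by the priors:
  π_I·L_I = 0.41 × 0.0942431 = 0.0386397
  π_II·L_II = 0.59 × 0.10557 = 0.0622865
Denominator: 0.0386397 + 0.0622865 = 0.100926
Responsibility of Process II: 0.0622865 / 0.100926 ≈ 0.6171

0.6171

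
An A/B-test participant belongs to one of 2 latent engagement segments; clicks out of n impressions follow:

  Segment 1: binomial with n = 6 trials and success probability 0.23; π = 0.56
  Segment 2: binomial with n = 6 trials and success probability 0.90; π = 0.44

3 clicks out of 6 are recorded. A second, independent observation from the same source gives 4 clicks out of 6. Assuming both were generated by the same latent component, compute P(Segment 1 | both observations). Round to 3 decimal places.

The responsibility of component k is w_k f_k(x) divided by Σ_j w_j f_j(x).
Since both observations come from the same component, the likelihood for component k is f_k(x₁)·f_k(x₂).
  f_1 = [C(6,3)·0.23^3·0.77^3 = 20·0.012167·0.456533 = 0.111093] × [0.0248877] = 0.00276484
  f_2 = [C(6,3)·0.90^3·0.10^3 = 20·0.729·0.001 = 0.01458] × [0.098415] = 0.00143489
Unnormalised posteriors:
  w_1·f_1 = 0.56 × 0.00276484 = 0.00154831
  w_2·f_2 = 0.44 × 0.00143489 = 0.000631352
Denominator: 0.00154831 + 0.000631352 = 0.00217966
P(Segment 1 | x₁,x₂) ≈ 0.710

0.710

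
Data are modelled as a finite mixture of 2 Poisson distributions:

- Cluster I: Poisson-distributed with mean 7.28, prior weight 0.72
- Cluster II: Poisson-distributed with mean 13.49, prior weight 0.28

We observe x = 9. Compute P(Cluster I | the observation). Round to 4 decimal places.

P(component k | x) = π_k·f_k(x) / marginal(x), where marginal(x) = Σ_j π_j·f_j(x).
Poisson probabilities:
  p_I = e^(−7.28)·7.28^9/9! = 0.109083
  p_II = e^(−13.49)·13.49^9/9! = 0.0564562
Multiply by the mixture weights:
  π_I·p_I = 0.72 × 0.109083 = 0.0785395
  π_II·p_II = 0.28 × 0.0564562 = 0.0158077
Marginal: 0.0785395 + 0.0158077 = 0.0943472
P(Cluster I | data) ≈ 0.8325

0.8325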